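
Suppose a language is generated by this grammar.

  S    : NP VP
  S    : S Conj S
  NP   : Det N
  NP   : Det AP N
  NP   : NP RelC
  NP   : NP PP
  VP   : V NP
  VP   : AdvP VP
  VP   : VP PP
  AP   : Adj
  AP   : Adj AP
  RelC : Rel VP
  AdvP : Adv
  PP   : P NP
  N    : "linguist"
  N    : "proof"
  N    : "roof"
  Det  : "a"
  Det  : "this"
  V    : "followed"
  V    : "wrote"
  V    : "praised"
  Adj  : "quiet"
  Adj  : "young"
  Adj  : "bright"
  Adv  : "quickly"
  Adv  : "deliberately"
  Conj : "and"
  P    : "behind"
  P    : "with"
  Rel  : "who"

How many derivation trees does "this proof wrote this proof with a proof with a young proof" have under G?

Two of the 5 distinct bracketings:
[S [NP [Det this] [N proof]] [VP [V wrote] [NP [NP [Det this] [N proof]] [PP [P with] [NP [NP [Det a] [N proof]] [PP [P with] [NP [Det a] [AP [Adj young]] [N proof]]]]]]]]
[S [NP [Det this] [N proof]] [VP [V wrote] [NP [NP [NP [Det this] [N proof]] [PP [P with] [NP [Det a] [N proof]]]] [PP [P with] [NP [Det a] [AP [Adj young]] [N proof]]]]]]
The trees differ in how a recursive rule is bracketed over the same span.

5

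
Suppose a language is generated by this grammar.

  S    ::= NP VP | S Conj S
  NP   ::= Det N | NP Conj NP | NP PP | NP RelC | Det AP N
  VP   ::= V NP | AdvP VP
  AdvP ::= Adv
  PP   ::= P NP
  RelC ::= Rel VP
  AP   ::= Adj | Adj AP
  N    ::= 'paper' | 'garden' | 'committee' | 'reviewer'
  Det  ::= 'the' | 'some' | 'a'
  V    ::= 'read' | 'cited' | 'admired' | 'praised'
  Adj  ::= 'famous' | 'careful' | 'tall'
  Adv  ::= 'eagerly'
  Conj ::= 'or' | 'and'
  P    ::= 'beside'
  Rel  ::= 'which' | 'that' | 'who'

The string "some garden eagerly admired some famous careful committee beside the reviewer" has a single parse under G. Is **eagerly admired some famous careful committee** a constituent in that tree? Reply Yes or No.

No

[S [NP [Det some] [N garden]] [VP [AdvP [Adv eagerly]] [VP [V admired] [NP [NP [Det some] [AP [Adj famous] [AP [Adj careful]]] [N committee]] [PP [P beside] [NP [Det the] [N reviewer]]]]]]]
The smallest constituent containing 'eagerly admired some famous careful committee' is the VP spanning 'eagerly admired some famous careful committee beside the reviewer'; no single node in the tree dominates exactly the given words.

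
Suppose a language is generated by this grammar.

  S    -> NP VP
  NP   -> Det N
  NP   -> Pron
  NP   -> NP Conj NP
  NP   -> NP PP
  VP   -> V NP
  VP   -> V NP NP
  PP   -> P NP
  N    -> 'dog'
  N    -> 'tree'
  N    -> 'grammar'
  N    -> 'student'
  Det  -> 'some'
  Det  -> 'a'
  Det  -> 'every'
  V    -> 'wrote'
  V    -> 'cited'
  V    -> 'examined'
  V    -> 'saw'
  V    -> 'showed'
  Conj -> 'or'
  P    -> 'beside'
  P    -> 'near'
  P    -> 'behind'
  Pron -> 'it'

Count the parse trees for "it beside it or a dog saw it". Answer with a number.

The two bracketings:
[S [NP [NP [NP [Pron it]] [PP [P beside] [NP [Pron it]]]] [Conj or] [NP [Det a] [N dog]]] [VP [V saw] [NP [Pron it]]]]
[S [NP [NP [Pron it]] [PP [P beside] [NP [NP [Pron it]] [Conj or] [NP [Det a] [N dog]]]]] [VP [V saw] [NP [Pron it]]]]
The trees differ in how a recursive rule is bracketed over the same span.

2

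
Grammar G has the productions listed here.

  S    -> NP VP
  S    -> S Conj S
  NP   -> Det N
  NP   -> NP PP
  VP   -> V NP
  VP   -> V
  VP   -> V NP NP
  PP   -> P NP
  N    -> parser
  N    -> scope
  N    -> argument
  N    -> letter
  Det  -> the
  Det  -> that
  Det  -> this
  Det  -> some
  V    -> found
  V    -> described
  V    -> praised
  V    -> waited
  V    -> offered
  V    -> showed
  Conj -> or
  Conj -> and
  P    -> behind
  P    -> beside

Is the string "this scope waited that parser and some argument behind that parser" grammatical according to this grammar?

For S → NP VP, the only prefix that parses as NP is 'this scope', but the remainder 'waited that parser and some argument behind that parser' is not a VP under these rules. The alternative S rule S → S Conj S likewise has no satisfying split.

Ungrammatical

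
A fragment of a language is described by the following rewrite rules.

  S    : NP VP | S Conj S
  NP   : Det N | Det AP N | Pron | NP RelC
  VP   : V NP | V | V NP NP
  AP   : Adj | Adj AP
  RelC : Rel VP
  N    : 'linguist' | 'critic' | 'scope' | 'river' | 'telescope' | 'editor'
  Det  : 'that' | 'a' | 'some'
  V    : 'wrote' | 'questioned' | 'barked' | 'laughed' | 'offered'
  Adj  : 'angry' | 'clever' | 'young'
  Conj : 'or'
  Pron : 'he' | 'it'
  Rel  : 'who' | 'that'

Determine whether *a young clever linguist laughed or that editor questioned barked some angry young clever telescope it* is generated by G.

For S → NP VP, the only prefix that parses as NP is 'a young clever linguist', but the remainder 'laughed or that editor questioned barked some angry young clever telescope it' is not a VP under these rules. The alternative S rule S → S Conj S likewise has no satisfying split.

Ungrammatical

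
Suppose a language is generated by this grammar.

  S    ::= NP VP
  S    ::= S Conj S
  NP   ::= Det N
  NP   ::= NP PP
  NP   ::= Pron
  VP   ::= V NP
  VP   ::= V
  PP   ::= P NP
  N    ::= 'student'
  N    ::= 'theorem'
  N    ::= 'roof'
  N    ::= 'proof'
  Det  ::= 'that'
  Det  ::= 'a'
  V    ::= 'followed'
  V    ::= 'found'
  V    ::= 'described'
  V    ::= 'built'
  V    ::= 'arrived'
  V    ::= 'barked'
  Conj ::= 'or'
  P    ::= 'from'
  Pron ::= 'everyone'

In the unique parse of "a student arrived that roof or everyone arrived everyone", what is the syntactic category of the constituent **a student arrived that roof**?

[S [S [NP [Det a] [N student]] [VP [V arrived] [NP [Det that] [N roof]]]] [Conj or] [S [NP [Pron everyone]] [VP [V arrived] [NP [Pron everyone]]]]]
The span 'a student arrived that roof' is the S node built by S → NP VP.

S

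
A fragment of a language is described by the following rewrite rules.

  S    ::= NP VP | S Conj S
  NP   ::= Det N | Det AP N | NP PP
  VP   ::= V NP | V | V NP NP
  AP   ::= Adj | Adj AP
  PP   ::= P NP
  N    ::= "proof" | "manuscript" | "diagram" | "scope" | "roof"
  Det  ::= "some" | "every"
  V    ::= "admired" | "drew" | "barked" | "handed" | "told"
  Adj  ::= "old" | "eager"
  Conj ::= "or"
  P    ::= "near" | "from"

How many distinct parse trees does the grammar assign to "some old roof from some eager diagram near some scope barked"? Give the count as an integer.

2

The two bracketings:
[S [NP [NP [Det some] [AP [Adj old]] [N roof]] [PP [P from] [NP [NP [Det some] [AP [Adj eager]] [N diagram]] [PP [P near] [NP [Det some] [N scope]]]]]] [VP [V barked]]]
[S [NP [NP [NP [Det some] [AP [Adj old]] [N roof]] [PP [P from] [NP [Det some] [AP [Adj eager]] [N diagram]]]] [PP [P near] [NP [Det some] [N scope]]]] [VP [V barked]]]
The trees differ in how a recursive rule is bracketed over the same span.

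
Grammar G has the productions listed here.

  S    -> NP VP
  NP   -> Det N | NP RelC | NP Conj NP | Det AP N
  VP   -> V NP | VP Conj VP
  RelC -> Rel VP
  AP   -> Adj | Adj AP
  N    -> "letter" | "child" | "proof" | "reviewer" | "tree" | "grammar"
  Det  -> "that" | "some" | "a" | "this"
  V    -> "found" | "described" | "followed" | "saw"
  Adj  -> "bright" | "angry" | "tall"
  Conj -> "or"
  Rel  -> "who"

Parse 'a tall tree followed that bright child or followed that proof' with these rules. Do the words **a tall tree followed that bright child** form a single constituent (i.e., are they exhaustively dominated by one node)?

No

[S [NP [Det a] [AP [Adj tall]] [N tree]] [VP [VP [V followed] [NP [Det that] [AP [Adj bright]] [N child]]] [Conj or] [VP [V followed] [NP [Det that] [N proof]]]]]
The smallest constituent containing 'a tall tree followed that bright child' is the S spanning 'a tall tree followed that bright child or followed that proof'; no single node in the tree dominates exactly the given words.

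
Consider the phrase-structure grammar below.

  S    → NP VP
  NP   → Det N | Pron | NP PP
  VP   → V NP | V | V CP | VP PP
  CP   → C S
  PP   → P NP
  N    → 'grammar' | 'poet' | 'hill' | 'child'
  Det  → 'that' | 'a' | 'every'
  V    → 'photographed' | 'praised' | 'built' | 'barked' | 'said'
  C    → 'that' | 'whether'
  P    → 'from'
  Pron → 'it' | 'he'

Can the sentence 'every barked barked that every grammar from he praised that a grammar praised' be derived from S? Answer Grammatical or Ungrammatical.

Ungrammatical

A Det word can never sit immediately before a V word in any string this grammar generates, so the substring 'every barked' rules out a derivation.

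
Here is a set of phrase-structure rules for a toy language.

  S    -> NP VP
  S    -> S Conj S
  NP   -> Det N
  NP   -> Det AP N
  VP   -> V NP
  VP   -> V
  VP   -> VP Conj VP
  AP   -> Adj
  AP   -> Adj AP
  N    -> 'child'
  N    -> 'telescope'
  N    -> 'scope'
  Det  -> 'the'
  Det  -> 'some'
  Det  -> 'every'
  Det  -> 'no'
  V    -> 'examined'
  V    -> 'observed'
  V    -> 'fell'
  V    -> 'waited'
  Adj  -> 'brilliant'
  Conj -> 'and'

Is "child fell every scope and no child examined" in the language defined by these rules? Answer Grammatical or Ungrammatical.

For S → NP VP, no prefix of the string parses as an NP. The alternative S rule S → S Conj S likewise has no satisfying split.

Ungrammatical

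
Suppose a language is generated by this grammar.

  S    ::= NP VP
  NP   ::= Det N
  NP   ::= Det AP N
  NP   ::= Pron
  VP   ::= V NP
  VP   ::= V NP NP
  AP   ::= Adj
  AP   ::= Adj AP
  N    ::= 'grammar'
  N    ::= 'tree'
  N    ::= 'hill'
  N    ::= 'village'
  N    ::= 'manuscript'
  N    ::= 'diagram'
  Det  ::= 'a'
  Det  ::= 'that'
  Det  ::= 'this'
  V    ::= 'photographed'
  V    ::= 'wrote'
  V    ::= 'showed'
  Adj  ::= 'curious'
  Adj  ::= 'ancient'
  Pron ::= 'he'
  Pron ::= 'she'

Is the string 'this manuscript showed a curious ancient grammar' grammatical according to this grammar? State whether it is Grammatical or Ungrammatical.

Grammatical

[S [NP [Det this] [N manuscript]] [VP [V showed] [NP [Det a] [AP [Adj curious] [AP [Adj ancient]]] [N grammar]]]]
Every word is introduced by a lexical rule and the phrasal rules combine the resulting categories into a single S.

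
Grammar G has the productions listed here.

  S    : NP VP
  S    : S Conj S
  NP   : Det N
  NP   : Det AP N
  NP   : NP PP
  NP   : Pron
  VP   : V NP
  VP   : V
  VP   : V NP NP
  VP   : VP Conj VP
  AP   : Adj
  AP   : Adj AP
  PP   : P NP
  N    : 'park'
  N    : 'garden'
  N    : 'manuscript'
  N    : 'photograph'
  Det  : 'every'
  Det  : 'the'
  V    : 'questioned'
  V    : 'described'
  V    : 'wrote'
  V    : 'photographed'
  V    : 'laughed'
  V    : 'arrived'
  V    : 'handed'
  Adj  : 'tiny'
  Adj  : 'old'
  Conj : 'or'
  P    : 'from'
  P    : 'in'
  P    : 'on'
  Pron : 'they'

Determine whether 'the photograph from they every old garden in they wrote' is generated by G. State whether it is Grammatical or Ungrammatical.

Ungrammatical

For S → NP VP, every NP-prefix leaves a non-VP remainder: after 'the photograph' the remainder is not a VP; after 'the photograph from they' the remainder is not a VP. The alternative S rule S → S Conj S likewise has no satisfying split.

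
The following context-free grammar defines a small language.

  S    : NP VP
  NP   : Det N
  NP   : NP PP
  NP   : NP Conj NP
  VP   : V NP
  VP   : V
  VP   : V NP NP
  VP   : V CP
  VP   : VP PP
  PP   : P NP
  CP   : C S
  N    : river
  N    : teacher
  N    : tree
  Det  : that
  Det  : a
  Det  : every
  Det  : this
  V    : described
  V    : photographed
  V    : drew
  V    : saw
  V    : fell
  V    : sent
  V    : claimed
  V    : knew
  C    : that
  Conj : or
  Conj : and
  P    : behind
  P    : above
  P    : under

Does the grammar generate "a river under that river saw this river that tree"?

Grammatical

S
  NP
    NP
      Det: a
      N: river
    PP
      P: under
      NP
        Det: that
        N: river
  VP
    V: saw
    NP
      Det: this
      N: river
    NP
      Det: that
      N: tree
The bracketing above is licensed at every node by one of the given productions, with S at the root.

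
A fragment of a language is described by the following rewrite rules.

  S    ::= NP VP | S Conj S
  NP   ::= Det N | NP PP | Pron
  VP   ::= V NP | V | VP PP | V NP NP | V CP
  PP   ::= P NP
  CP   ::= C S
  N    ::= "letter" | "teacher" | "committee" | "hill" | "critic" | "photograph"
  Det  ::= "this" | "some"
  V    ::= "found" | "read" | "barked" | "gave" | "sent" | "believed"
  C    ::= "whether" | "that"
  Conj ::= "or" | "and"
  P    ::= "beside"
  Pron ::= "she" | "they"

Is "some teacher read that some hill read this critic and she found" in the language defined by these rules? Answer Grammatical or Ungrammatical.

Grammatical

S
  NP
    Det: some
    N: teacher
  VP
    V: read
    CP
      C: that
      S
        S
          NP
            Det: some
            N: hill
          VP
            V: read
            NP
              Det: this
              N: critic
        Conj: and
        S
          NP
            Pron: she
          VP
            V: found
Each bracket corresponds to one application of a listed rule, so the string is derivable from S.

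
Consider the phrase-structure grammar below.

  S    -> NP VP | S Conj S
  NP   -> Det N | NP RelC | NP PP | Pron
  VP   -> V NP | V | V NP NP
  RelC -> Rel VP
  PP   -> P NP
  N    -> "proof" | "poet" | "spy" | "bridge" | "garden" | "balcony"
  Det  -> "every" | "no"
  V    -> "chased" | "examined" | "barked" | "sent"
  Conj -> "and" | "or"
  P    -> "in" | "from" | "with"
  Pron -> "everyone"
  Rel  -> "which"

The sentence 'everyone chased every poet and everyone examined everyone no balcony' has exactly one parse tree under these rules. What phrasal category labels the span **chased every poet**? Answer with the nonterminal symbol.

S
  S
    NP
      Pron: everyone
    VP
      V: chased
      NP
        Det: every
        N: poet
  Conj: and
  S
    NP
      Pron: everyone
    VP
      V: examined
      NP
        Pron: everyone
      NP
        Det: no
        N: balcony
The span 'chased every poet' is the VP node built by VP → V NP.

VP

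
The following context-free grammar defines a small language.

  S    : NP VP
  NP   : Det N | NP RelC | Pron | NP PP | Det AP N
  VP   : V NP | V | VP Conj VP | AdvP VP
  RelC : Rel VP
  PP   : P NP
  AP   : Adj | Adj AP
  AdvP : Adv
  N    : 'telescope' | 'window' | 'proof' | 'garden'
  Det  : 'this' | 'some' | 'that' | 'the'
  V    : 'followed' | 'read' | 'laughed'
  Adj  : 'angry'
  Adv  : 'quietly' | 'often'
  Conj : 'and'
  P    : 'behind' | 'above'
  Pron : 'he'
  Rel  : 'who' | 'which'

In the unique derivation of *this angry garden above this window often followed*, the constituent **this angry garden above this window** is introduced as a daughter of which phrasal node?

S

[S [NP [NP [Det this] [AP [Adj angry]] [N garden]] [PP [P above] [NP [Det this] [N window]]]] [VP [AdvP [Adv often]] [VP [V followed]]]]
The span 'this angry garden above this window' is the NP node built by NP → NP PP.
Its mother is the S built by S → NP VP.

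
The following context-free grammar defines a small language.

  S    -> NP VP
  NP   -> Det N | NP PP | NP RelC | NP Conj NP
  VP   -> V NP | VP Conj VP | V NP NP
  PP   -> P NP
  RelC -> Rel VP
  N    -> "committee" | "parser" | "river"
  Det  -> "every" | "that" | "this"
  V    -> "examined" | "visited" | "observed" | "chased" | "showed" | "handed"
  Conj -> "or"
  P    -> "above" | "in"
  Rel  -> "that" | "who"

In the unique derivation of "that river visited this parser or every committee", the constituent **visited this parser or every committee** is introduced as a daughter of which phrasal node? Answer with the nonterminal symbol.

S

[S [NP [Det that] [N river]] [VP [V visited] [NP [NP [Det this] [N parser]] [Conj or] [NP [Det every] [N committee]]]]]
The span 'visited this parser or every committee' is the VP node built by VP → V NP.
Its mother is the S built by S → NP VP.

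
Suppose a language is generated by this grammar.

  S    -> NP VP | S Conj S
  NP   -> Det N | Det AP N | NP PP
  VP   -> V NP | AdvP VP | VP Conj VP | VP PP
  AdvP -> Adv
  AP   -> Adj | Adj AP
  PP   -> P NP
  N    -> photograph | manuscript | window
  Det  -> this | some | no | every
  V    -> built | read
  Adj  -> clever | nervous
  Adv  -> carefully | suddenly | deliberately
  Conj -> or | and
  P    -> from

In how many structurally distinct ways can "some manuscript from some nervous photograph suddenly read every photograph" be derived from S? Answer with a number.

[S [NP [NP [Det some] [N manuscript]] [PP [P from] [NP [Det some] [AP [Adj nervous]] [N photograph]]]] [VP [AdvP [Adv suddenly]] [VP [V read] [NP [Det every] [N photograph]]]]]
No rule offers an alternative attachment or grouping for any span, so this is the only derivation.

1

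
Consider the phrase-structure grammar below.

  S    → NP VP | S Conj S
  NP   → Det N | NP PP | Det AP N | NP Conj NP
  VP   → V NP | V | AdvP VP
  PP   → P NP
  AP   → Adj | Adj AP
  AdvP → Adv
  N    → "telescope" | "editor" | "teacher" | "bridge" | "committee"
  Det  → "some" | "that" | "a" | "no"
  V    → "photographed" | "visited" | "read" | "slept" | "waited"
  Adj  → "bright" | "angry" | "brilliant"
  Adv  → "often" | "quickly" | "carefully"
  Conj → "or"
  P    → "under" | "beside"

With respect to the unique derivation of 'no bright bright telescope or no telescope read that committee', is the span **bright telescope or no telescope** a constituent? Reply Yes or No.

No

[S [NP [NP [Det no] [AP [Adj bright] [AP [Adj bright]]] [N telescope]] [Conj or] [NP [Det no] [N telescope]]] [VP [V read] [NP [Det that] [N committee]]]]
The smallest constituent containing 'bright telescope or no telescope' is the NP spanning 'no bright bright telescope or no telescope'; no single node in the tree dominates exactly the given words.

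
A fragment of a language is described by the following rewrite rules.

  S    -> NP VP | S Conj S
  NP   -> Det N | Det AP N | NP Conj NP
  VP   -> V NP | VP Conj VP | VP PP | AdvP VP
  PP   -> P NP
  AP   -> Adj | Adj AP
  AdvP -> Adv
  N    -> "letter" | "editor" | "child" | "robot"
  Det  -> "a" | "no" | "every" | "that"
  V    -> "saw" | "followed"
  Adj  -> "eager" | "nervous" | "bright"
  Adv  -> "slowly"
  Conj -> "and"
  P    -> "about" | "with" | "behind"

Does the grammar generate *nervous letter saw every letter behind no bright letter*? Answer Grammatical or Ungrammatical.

Ungrammatical

For S → NP VP, no prefix of the string parses as an NP. The alternative S rule S → S Conj S likewise has no satisfying split.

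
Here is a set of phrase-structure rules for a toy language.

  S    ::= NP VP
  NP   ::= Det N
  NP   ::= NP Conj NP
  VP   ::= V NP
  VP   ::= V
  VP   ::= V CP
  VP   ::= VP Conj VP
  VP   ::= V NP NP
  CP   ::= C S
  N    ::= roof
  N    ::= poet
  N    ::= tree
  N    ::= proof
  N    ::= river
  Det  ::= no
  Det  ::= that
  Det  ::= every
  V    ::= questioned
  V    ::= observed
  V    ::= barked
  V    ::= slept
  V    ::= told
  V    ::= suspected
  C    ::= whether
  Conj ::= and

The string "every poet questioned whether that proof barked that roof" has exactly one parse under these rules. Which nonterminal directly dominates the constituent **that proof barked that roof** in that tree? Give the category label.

S
  NP
    Det: every
    N: poet
  VP
    V: questioned
    CP
      C: whether
      S
        NP
          Det: that
          N: proof
        VP
          V: barked
          NP
            Det: that
            N: roof
The span 'that proof barked that roof' is the S node built by S → NP VP.
Its mother is the CP built by CP → C S.

CP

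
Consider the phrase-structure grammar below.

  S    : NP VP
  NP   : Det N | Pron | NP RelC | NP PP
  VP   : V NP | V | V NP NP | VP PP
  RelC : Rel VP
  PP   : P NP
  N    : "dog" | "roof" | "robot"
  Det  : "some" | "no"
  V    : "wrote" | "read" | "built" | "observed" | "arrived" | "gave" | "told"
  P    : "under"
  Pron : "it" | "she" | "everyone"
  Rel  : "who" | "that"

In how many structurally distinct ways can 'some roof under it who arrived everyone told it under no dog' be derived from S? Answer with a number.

Two of the 4 distinct bracketings:
[S [NP [NP [NP [Det some] [N roof]] [PP [P under] [NP [Pron it]]]] [RelC [Rel who] [VP [V arrived] [NP [Pron everyone]]]]] [VP [V told] [NP [NP [Pron it]] [PP [P under] [NP [Det no] [N dog]]]]]]
[S [NP [NP [NP [Det some] [N roof]] [PP [P under] [NP [Pron it]]]] [RelC [Rel who] [VP [V arrived] [NP [Pron everyone]]]]] [VP [VP [V told] [NP [Pron it]]] [PP [P under] [NP [Det no] [N dog]]]]]
The difference turns on whether VP → VP PP is used at the relevant span, versus an alternative expansion of VP.

4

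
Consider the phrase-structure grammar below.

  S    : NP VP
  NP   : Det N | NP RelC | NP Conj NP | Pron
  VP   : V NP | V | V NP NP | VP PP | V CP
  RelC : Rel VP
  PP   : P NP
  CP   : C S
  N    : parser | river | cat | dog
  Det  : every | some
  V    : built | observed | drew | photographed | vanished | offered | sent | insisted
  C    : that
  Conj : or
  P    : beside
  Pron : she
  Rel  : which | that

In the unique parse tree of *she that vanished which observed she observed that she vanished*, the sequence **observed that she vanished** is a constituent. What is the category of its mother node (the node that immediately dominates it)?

S
  NP
    NP
      NP
        Pron: she
      RelC
        Rel: that
        VP
          V: vanished
    RelC
      Rel: which
      VP
        V: observed
        NP
          Pron: she
  VP
    V: observed
    CP
      C: that
      S
        NP
          Pron: she
        VP
          V: vanished
The span 'observed that she vanished' is the VP node built by VP → V CP.
Its mother is the S built by S → NP VP.

S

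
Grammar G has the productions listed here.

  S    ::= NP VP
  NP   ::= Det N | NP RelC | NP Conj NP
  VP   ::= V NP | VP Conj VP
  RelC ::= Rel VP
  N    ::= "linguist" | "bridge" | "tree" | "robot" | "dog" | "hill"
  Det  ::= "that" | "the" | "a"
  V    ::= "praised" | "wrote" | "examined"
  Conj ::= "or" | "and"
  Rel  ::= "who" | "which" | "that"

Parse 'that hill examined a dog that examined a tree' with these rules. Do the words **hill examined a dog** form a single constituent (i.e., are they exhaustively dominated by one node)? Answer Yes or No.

[S [NP [Det that] [N hill]] [VP [V examined] [NP [NP [Det a] [N dog]] [RelC [Rel that] [VP [V examined] [NP [Det a] [N tree]]]]]]]
The smallest constituent containing 'hill examined a dog' is the S spanning 'that hill examined a dog that examined a tree'; no single node in the tree dominates exactly the given words.

No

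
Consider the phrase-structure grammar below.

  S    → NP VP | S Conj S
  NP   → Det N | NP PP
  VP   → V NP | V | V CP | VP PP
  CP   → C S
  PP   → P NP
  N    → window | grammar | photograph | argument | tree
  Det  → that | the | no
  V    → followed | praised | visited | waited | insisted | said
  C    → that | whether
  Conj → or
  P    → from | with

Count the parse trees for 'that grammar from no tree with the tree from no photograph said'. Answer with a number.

5

Two of the 5 distinct bracketings:
[S [NP [NP [Det that] [N grammar]] [PP [P from] [NP [NP [Det no] [N tree]] [PP [P with] [NP [NP [Det the] [N tree]] [PP [P from] [NP [Det no] [N photograph]]]]]]]] [VP [V said]]]
[S [NP [NP [Det that] [N grammar]] [PP [P from] [NP [NP [NP [Det no] [N tree]] [PP [P with] [NP [Det the] [N tree]]]] [PP [P from] [NP [Det no] [N photograph]]]]]] [VP [V said]]]
The trees differ in how a recursive rule is bracketed over the same span.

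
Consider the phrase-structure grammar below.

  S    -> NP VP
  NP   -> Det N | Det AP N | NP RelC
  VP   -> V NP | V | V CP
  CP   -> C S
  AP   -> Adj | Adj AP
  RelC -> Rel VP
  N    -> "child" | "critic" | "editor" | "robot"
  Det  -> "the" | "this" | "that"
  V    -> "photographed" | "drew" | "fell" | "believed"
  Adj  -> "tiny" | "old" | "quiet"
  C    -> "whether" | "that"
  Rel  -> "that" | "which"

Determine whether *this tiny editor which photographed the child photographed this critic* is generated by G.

Grammatical

[S [NP [NP [Det this] [AP [Adj tiny]] [N editor]] [RelC [Rel which] [VP [V photographed] [NP [Det the] [N child]]]]] [VP [V photographed] [NP [Det this] [N critic]]]]
Every word is introduced by a lexical rule and the phrasal rules combine the resulting categories into a single S.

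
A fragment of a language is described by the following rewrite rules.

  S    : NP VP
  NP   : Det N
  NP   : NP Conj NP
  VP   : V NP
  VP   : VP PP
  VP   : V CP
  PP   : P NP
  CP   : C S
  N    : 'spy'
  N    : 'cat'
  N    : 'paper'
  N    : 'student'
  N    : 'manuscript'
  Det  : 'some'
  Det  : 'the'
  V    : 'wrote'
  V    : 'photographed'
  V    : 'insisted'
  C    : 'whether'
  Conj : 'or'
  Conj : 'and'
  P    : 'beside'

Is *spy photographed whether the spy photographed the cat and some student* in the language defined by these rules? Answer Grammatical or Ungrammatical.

For S → NP VP, no prefix of the string parses as an NP.

Ungrammatical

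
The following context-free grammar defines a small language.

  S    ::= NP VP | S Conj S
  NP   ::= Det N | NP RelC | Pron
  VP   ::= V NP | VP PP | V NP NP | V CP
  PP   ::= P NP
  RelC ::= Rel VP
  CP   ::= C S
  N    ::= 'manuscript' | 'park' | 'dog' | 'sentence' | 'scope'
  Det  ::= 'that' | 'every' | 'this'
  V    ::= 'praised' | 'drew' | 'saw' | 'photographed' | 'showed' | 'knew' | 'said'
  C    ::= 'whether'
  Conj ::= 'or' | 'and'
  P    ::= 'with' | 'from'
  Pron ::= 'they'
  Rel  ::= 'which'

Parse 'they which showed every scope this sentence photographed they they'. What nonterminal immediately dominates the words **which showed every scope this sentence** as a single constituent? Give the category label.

S
  NP
    NP
      Pron: they
    RelC
      Rel: which
      VP
        V: showed
        NP
          Det: every
          N: scope
        NP
          Det: this
          N: sentence
  VP
    V: photographed
    NP
      Pron: they
    NP
      Pron: they
The span 'which showed every scope this sentence' is the RelC node built by RelC → Rel VP.

RelC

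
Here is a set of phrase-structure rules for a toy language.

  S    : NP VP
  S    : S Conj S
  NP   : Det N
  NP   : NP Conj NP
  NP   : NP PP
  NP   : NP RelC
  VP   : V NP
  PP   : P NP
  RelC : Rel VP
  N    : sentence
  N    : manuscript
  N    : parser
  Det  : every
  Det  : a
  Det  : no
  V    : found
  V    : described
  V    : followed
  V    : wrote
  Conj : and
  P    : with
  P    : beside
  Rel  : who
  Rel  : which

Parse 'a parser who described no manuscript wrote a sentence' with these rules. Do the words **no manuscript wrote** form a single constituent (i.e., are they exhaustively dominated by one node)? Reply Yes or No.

[S [NP [NP [Det a] [N parser]] [RelC [Rel who] [VP [V described] [NP [Det no] [N manuscript]]]]] [VP [V wrote] [NP [Det a] [N sentence]]]]
The smallest constituent containing 'no manuscript wrote' is the S spanning 'a parser who described no manuscript wrote a sentence'; no single node in the tree dominates exactly the given words.

No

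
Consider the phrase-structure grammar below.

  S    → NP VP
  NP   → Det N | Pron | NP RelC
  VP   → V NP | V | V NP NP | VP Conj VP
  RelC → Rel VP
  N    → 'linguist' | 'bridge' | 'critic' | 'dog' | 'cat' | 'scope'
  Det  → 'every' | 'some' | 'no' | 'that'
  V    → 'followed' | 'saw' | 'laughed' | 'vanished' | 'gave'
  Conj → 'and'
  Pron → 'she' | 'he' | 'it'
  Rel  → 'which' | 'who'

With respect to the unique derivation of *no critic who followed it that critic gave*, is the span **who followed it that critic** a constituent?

[S [NP [NP [Det no] [N critic]] [RelC [Rel who] [VP [V followed] [NP [Pron it]] [NP [Det that] [N critic]]]]] [VP [V gave]]]
The words 'who followed it that critic' are exhaustively dominated by a single RelC node (built by RelC → Rel VP), so they form a constituent.

Yes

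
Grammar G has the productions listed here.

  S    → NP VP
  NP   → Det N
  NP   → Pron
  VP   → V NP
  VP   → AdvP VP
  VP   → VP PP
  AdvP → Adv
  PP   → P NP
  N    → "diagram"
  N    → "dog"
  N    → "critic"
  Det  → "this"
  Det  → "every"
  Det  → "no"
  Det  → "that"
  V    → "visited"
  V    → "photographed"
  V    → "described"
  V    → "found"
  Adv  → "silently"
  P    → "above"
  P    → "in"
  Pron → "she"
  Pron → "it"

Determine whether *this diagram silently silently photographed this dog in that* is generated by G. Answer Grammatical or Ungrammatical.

Ungrammatical

For S → NP VP, the only prefix that parses as NP is 'this diagram', but the remainder 'silently silently photographed this dog in that' is not a VP under these rules.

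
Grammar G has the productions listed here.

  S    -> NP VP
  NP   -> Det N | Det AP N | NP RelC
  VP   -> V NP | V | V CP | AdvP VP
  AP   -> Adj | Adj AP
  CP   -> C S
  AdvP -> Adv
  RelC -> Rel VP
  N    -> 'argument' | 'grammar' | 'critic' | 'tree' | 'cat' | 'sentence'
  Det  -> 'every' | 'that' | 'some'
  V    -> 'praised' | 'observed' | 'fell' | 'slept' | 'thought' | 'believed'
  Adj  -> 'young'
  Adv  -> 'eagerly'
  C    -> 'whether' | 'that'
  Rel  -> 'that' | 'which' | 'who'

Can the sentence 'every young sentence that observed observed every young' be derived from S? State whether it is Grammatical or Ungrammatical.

For S → NP VP, every NP-prefix leaves a non-VP remainder: after 'every young sentence' the remainder is not a VP; after 'every young sentence that observed' the remainder is not a VP.

Ungrammatical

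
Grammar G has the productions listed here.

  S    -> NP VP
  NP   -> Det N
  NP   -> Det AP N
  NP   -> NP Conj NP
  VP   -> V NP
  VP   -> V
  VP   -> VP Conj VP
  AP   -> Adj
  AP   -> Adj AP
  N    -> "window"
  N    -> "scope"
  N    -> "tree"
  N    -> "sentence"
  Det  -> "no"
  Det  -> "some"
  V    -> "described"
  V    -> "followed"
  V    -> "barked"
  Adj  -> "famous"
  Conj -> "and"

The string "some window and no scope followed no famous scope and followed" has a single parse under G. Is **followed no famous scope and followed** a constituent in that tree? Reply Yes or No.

Yes

[S [NP [NP [Det some] [N window]] [Conj and] [NP [Det no] [N scope]]] [VP [VP [V followed] [NP [Det no] [AP [Adj famous]] [N scope]]] [Conj and] [VP [V followed]]]]
The words 'followed no famous scope and followed' are exhaustively dominated by a single VP node (built by VP → VP Conj VP), so they form a constituent.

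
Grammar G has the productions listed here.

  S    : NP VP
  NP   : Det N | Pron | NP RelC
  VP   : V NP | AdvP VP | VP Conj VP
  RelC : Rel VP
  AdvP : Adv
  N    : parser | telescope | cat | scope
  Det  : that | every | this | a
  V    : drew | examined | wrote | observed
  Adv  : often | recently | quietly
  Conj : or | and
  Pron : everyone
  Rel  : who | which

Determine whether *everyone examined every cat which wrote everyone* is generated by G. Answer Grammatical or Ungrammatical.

S
  NP
    Pron: everyone
  VP
    V: examined
    NP
      NP
        Det: every
        N: cat
      RelC
        Rel: which
        VP
          V: wrote
          NP
            Pron: everyone
Each bracket corresponds to one application of a listed rule, so the string is derivable from S.

Grammatical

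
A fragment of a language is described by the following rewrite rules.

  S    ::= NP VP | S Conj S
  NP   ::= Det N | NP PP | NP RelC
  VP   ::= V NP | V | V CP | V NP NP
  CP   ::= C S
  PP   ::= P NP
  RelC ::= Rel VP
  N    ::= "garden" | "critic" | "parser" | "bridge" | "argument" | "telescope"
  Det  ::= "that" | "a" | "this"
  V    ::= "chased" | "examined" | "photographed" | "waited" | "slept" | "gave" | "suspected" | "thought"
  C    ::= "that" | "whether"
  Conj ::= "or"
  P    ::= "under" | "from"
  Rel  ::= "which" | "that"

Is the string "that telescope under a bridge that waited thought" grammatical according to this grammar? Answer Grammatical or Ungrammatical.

[S [NP [NP [Det that] [N telescope]] [PP [P under] [NP [NP [Det a] [N bridge]] [RelC [Rel that] [VP [V waited]]]]]] [VP [V thought]]]
The bracketing above is licensed at every node by one of the given productions, with S at the root.

Grammatical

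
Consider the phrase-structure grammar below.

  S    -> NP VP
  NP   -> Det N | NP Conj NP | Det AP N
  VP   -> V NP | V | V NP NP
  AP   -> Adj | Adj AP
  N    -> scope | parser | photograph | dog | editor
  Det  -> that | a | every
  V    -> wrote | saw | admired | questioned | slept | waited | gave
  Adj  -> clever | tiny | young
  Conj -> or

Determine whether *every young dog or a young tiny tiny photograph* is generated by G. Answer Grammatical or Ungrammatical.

For S → NP VP, the only prefix that parses as NP is 'every young dog', but the remainder 'or a young tiny tiny photograph' is not a VP under these rules.

Ungrammatical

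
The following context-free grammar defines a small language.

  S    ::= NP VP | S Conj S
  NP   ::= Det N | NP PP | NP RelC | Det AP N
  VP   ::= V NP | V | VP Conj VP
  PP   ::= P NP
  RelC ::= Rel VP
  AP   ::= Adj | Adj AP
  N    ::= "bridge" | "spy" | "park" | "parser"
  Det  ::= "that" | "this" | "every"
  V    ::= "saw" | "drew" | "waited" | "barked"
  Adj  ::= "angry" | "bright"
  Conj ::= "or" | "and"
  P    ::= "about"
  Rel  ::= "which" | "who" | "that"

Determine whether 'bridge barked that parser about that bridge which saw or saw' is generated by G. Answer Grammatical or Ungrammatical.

For S → NP VP, no prefix of the string parses as an NP. The alternative S rule S → S Conj S likewise has no satisfying split.

Ungrammatical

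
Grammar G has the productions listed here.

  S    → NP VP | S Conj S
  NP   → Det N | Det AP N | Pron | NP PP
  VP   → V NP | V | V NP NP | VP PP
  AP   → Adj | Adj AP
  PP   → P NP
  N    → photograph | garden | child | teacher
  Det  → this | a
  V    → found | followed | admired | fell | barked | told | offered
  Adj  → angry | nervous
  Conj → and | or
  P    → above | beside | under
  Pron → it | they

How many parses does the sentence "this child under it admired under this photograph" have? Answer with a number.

[S [NP [NP [Det this] [N child]] [PP [P under] [NP [Pron it]]]] [VP [VP [V admired]] [PP [P under] [NP [Det this] [N photograph]]]]]
No rule offers an alternative attachment or grouping for any span, so this is the only derivation.

1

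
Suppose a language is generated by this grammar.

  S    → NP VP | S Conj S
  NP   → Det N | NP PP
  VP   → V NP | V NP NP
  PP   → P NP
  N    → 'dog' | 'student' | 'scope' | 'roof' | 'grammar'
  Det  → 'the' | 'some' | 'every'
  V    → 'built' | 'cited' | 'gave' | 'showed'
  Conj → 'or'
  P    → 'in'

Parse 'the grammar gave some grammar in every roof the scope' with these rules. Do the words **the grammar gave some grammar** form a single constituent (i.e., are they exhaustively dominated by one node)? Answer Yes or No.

[S [NP [Det the] [N grammar]] [VP [V gave] [NP [NP [Det some] [N grammar]] [PP [P in] [NP [Det every] [N roof]]]] [NP [Det the] [N scope]]]]
The smallest constituent containing 'the grammar gave some grammar' is the S spanning 'the grammar gave some grammar in every roof the scope'; no single node in the tree dominates exactly the given words.

No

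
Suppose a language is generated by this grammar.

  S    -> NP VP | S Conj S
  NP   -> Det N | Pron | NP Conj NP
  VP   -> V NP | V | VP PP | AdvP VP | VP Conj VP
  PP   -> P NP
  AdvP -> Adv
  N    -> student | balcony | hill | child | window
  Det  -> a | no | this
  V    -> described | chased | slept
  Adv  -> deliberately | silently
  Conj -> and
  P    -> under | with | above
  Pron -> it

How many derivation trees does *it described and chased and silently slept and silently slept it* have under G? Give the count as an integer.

7

Two of the 7 distinct bracketings:
[S [NP [Pron it]] [VP [VP [V described]] [Conj and] [VP [VP [V chased]] [Conj and] [VP [AdvP [Adv silently]] [VP [VP [V slept]] [Conj and] [VP [AdvP [Adv silently]] [VP [V slept] [NP [Pron it]]]]]]]]]
[S [NP [Pron it]] [VP [VP [V described]] [Conj and] [VP [VP [V chased]] [Conj and] [VP [VP [AdvP [Adv silently]] [VP [V slept]]] [Conj and] [VP [AdvP [Adv silently]] [VP [V slept] [NP [Pron it]]]]]]]]
The trees differ in how a recursive rule is bracketed over the same span.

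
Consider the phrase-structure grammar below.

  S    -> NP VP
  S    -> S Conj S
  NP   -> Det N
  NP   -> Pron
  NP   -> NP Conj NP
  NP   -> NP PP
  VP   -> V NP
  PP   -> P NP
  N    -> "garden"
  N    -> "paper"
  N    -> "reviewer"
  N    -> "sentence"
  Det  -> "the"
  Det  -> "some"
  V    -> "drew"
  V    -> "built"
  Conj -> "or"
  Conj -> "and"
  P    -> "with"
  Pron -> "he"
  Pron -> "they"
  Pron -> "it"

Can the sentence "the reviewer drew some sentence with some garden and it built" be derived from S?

For S → NP VP, the only prefix that parses as NP is 'the reviewer', but the remainder 'drew some sentence with some garden and it built' is not a VP under these rules. The alternative S rule S → S Conj S likewise has no satisfying split.

Ungrammatical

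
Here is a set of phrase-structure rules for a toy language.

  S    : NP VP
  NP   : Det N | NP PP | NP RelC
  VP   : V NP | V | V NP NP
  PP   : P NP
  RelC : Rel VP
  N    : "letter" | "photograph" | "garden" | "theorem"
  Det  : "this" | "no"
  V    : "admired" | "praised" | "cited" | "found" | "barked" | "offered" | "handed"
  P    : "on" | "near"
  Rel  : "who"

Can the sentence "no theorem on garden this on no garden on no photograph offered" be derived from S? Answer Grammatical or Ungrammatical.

A P word can never sit immediately before an N word in any string this grammar generates, so the substring 'on garden' rules out a derivation.

Ungrammatical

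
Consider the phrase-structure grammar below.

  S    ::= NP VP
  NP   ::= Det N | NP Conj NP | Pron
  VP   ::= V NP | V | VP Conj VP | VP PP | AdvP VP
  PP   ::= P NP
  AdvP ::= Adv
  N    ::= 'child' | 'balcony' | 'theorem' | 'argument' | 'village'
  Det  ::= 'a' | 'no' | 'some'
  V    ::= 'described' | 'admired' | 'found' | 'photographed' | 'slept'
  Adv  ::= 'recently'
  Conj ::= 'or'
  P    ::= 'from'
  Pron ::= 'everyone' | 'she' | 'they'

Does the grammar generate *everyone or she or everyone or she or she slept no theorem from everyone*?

S
  NP
    NP
      Pron: everyone
    Conj: or
    NP
      NP
        Pron: she
      Conj: or
      NP
        NP
          Pron: everyone
        Conj: or
        NP
          NP
            Pron: she
          Conj: or
          NP
            Pron: she
  VP
    VP
      V: slept
      NP
        Det: no
        N: theorem
    PP
      P: from
      NP
        Pron: everyone
The bracketing above is licensed at every node by one of the given productions, with S at the root.

Grammatical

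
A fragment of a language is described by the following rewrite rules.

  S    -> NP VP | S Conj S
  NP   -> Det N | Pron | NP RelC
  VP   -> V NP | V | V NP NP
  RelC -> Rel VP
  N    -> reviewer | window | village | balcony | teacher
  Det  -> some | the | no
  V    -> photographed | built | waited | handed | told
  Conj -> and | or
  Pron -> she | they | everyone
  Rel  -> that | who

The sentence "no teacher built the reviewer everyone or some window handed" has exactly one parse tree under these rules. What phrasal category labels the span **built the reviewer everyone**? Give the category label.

VP

S
  S
    NP
      Det: no
      N: teacher
    VP
      V: built
      NP
        Det: the
        N: reviewer
      NP
        Pron: everyone
  Conj: or
  S
    NP
      Det: some
      N: window
    VP
      V: handed
The span 'built the reviewer everyone' is the VP node built by VP → V NP NP.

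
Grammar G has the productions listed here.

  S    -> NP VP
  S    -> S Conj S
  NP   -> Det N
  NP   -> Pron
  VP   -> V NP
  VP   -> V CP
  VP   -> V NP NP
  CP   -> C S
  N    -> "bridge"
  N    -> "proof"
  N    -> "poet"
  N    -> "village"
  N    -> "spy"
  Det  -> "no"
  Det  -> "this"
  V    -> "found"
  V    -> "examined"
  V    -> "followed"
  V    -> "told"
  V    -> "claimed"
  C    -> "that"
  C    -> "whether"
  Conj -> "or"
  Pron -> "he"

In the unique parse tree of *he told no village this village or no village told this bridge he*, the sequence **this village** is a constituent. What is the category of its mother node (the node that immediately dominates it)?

VP

[S [S [NP [Pron he]] [VP [V told] [NP [Det no] [N village]] [NP [Det this] [N village]]]] [Conj or] [S [NP [Det no] [N village]] [VP [V told] [NP [Det this] [N bridge]] [NP [Pron he]]]]]
The span 'this village' is the NP node built by NP → Det N.
Its mother is the VP built by VP → V NP NP.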